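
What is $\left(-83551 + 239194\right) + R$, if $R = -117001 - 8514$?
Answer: $30128$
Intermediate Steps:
$R = -125515$
$\left(-83551 + 239194\right) + R = \left(-83551 + 239194\right) - 125515 = 155643 - 125515 = 30128$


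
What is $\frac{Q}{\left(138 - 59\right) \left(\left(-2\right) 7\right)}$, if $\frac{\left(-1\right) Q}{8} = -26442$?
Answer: $- \frac{105768}{553} \approx -191.26$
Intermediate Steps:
$Q = 211536$ ($Q = \left(-8\right) \left(-26442\right) = 211536$)
$\frac{Q}{\left(138 - 59\right) \left(\left(-2\right) 7\right)} = \frac{211536}{\left(138 - 59\right) \left(\left(-2\right) 7\right)} = \frac{211536}{79 \left(-14\right)} = \frac{211536}{-1106} = 211536 \left(- \frac{1}{1106}\right) = - \frac{105768}{553}$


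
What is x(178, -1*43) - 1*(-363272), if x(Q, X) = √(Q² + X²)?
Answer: 363272 + √33533 ≈ 3.6346e+5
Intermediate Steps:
x(178, -1*43) - 1*(-363272) = √(178² + (-1*43)²) - 1*(-363272) = √(31684 + (-43)²) + 363272 = √(31684 + 1849) + 363272 = √33533 + 363272 = 363272 + √33533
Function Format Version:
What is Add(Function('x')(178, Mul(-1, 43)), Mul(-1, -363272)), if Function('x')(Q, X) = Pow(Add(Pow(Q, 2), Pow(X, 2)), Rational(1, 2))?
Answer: Add(363272, Pow(33533, Rational(1, 2))) ≈ 3.6346e+5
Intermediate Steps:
Add(Function('x')(178, Mul(-1, 43)), Mul(-1, -363272)) = Add(Pow(Add(Pow(178, 2), Pow(Mul(-1, 43), 2)), Rational(1, 2)), Mul(-1, -363272)) = Add(Pow(Add(31684, Pow(-43, 2)), Rational(1, 2)), 363272) = Add(Pow(Add(31684, 1849), Rational(1, 2)), 363272) = Add(Pow(33533, Rational(1, 2)), 363272) = Add(363272, Pow(33533, Rational(1, 2)))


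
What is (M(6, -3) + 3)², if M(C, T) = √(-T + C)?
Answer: 36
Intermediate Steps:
M(C, T) = √(C - T)
(M(6, -3) + 3)² = (√(6 - 1*(-3)) + 3)² = (√(6 + 3) + 3)² = (√9 + 3)² = (3 + 3)² = 6² = 36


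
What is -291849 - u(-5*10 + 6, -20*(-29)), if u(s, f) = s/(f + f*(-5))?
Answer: -169272431/580 ≈ -2.9185e+5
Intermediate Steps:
u(s, f) = -s/(4*f) (u(s, f) = s/(f - 5*f) = s/((-4*f)) = s*(-1/(4*f)) = -s/(4*f))
-291849 - u(-5*10 + 6, -20*(-29)) = -291849 - (-1)*(-5*10 + 6)/(4*((-20*(-29)))) = -291849 - (-1)*(-50 + 6)/(4*580) = -291849 - (-1)*(-44)/(4*580) = -291849 - 1*11/580 = -291849 - 11/580 = -169272431/580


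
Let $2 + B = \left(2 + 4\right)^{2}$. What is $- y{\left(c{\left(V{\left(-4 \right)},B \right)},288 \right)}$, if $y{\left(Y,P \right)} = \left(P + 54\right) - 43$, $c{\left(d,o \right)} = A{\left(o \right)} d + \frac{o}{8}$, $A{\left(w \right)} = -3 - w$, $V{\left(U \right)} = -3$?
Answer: $-299$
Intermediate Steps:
$B = 34$ ($B = -2 + \left(2 + 4\right)^{2} = -2 + 6^{2} = -2 + 36 = 34$)
$c{\left(d,o \right)} = \frac{o}{8} + d \left(-3 - o\right)$ ($c{\left(d,o \right)} = \left(-3 - o\right) d + \frac{o}{8} = d \left(-3 - o\right) + o \frac{1}{8} = d \left(-3 - o\right) + \frac{o}{8} = \frac{o}{8} + d \left(-3 - o\right)$)
$y{\left(Y,P \right)} = 11 + P$ ($y{\left(Y,P \right)} = \left(54 + P\right) - 43 = 11 + P$)
$- y{\left(c{\left(V{\left(-4 \right)},B \right)},288 \right)} = - (11 + 288) = \left(-1\right) 299 = -299$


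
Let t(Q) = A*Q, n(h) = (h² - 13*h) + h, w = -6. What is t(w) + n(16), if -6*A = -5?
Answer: 59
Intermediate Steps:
A = ⅚ (A = -⅙*(-5) = ⅚ ≈ 0.83333)
n(h) = h² - 12*h
t(Q) = 5*Q/6
t(w) + n(16) = (⅚)*(-6) + 16*(-12 + 16) = -5 + 16*4 = -5 + 64 = 59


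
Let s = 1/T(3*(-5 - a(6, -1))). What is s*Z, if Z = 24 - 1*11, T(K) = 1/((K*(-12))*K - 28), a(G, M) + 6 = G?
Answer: -35464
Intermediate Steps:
a(G, M) = -6 + G
T(K) = 1/(-28 - 12*K²) (T(K) = 1/((-12*K)*K - 28) = 1/(-12*K² - 28) = 1/(-28 - 12*K²))
s = -2728 (s = 1/(-1/(28 + 12*(3*(-5 - (-6 + 6)))²)) = 1/(-1/(28 + 12*(3*(-5 - 1*0))²)) = 1/(-1/(28 + 12*(3*(-5 + 0))²)) = 1/(-1/(28 + 12*(3*(-5))²)) = 1/(-1/(28 + 12*(-15)²)) = 1/(-1/(28 + 12*225)) = 1/(-1/(28 + 2700)) = 1/(-1/2728) = -2728)
Z = 13 (Z = 24 - 11 = 13)
s*Z = -2728*13 = -35464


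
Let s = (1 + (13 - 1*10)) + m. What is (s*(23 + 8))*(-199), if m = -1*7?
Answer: 18507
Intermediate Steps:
m = -7
s = -3 (s = (1 + (13 - 1*10)) - 7 = (1 + (13 - 10)) - 7 = (1 + 3) - 7 = 4 - 7 = -3)
(s*(23 + 8))*(-199) = -3*(23 + 8)*(-199) = -3*31*(-199) = -93*(-199) = 18507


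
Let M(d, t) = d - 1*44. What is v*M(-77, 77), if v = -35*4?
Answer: 16940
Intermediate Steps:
v = -140
M(d, t) = -44 + d (M(d, t) = d - 44 = -44 + d)
v*M(-77, 77) = -140*(-44 - 77) = -140*(-121) = 16940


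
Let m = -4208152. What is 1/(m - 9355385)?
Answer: -1/13563537 ≈ -7.3727e-8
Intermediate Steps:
1/(m - 9355385) = 1/(-4208152 - 9355385) = 1/(-13563537) = -1/13563537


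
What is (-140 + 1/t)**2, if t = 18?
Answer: 6345361/324 ≈ 19584.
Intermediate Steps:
(-140 + 1/t)**2 = (-140 + 1/18)**2 = (-2519/18)**2 = 6345361/324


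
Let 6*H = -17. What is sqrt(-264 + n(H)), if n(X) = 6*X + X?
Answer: I*sqrt(10218)/6 ≈ 16.847*I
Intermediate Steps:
H = -17/6 (H = (1/6)*(-17) = -17/6 ≈ -2.8333)
n(X) = 7*X
sqrt(-264 + n(H)) = sqrt(-264 + 7*(-17/6)) = sqrt(-264 - 119/6) = sqrt(-1703/6) = I*sqrt(10218)/6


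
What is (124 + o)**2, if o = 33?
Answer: 24649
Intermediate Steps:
(124 + o)**2 = (124 + 33)**2 = 157**2 = 24649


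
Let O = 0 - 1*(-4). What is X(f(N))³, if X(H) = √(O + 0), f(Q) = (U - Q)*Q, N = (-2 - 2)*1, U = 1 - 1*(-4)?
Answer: 8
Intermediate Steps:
U = 5 (U = 1 + 4 = 5)
O = 4 (O = 0 + 4 = 4)
N = -4 (N = -4*1 = -4)
f(Q) = Q*(5 - Q) (f(Q) = (5 - Q)*Q = Q*(5 - Q))
X(H) = 2 (X(H) = √(4 + 0) = √4 = 2)
X(f(N))³ = 2³ = 8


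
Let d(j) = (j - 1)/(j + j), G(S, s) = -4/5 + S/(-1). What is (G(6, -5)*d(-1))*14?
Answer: -476/5 ≈ -95.200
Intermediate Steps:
G(S, s) = -⅘ - S (G(S, s) = -4*⅕ + S*(-1) = -⅘ - S)
d(j) = (-1 + j)/(2*j) (d(j) = (-1 + j)/((2*j)) = (-1 + j)*(1/(2*j)) = (-1 + j)/(2*j))
(G(6, -5)*d(-1))*14 = ((-⅘ - 1*6)*((½)*(-1 - 1)/(-1)))*14 = ((-⅘ - 6)*((½)*(-1)*(-2)))*14 = -34/5*1*14 = -34/5*14 = -476/5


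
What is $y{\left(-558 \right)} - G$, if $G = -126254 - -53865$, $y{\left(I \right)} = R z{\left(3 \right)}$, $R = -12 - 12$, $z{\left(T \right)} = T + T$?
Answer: $72245$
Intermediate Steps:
$z{\left(T \right)} = 2 T$
$R = -24$
$y{\left(I \right)} = -144$ ($y{\left(I \right)} = - 24 \cdot 2 \cdot 3 = \left(-24\right) 6 = -144$)
$G = -72389$ ($G = -126254 + 53865 = -72389$)
$y{\left(-558 \right)} - G = -144 - -72389 = -144 + 72389 = 72245$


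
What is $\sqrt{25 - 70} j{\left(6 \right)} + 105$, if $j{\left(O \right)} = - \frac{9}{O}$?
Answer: $105 - \frac{9 i \sqrt{5}}{2} \approx 105.0 - 10.062 i$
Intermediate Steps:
$\sqrt{25 - 70} j{\left(6 \right)} + 105 = \sqrt{25 - 70} \left(- \frac{9}{6}\right) + 105 = \sqrt{-45} \left(\left(-9\right) \frac{1}{6}\right) + 105 = 3 i \sqrt{5} \left(- \frac{3}{2}\right) + 105 = - \frac{9 i \sqrt{5}}{2} + 105 = 105 - \frac{9 i \sqrt{5}}{2}$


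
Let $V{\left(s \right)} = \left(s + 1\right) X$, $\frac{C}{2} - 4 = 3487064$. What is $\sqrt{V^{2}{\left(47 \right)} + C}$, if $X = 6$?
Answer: $6 \sqrt{196030} \approx 2656.5$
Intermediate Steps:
$C = 6974136$ ($C = 8 + 2 \cdot 3487064 = 8 + 6974128 = 6974136$)
$V{\left(s \right)} = 6 + 6 s$ ($V{\left(s \right)} = \left(s + 1\right) 6 = \left(1 + s\right) 6 = 6 + 6 s$)
$\sqrt{V^{2}{\left(47 \right)} + C} = \sqrt{\left(6 + 6 \cdot 47\right)^{2} + 6974136} = \sqrt{\left(6 + 282\right)^{2} + 6974136} = \sqrt{288^{2} + 6974136} = \sqrt{82944 + 6974136} = \sqrt{7057080} = 6 \sqrt{196030}$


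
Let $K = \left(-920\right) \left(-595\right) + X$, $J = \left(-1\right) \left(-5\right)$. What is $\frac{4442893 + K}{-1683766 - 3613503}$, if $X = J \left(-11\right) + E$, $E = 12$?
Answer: $- \frac{4990250}{5297269} \approx -0.94204$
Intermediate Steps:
$J = 5$
$X = -43$ ($X = 5 \left(-11\right) + 12 = -55 + 12 = -43$)
$K = 547357$ ($K = \left(-920\right) \left(-595\right) - 43 = 547400 - 43 = 547357$)
$\frac{4442893 + K}{-1683766 - 3613503} = \frac{4442893 + 547357}{-1683766 - 3613503} = \frac{4990250}{-5297269} = 4990250 \left(- \frac{1}{5297269}\right) = - \frac{4990250}{5297269}$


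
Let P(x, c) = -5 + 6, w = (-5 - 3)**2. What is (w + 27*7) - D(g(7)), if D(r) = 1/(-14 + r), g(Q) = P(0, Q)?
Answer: 3290/13 ≈ 253.08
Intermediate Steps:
w = 64 (w = (-8)**2 = 64)
P(x, c) = 1
g(Q) = 1
(w + 27*7) - D(g(7)) = (64 + 27*7) - 1/(-14 + 1) = (64 + 189) - 1/(-13) = 253 - 1*(-1/13) = 253 + 1/13 = 3290/13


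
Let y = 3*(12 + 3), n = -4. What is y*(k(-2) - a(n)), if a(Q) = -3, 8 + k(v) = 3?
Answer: -90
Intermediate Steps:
k(v) = -5 (k(v) = -8 + 3 = -5)
y = 45 (y = 3*15 = 45)
y*(k(-2) - a(n)) = 45*(-5 - 1*(-3)) = 45*(-5 + 3) = 45*(-2) = -90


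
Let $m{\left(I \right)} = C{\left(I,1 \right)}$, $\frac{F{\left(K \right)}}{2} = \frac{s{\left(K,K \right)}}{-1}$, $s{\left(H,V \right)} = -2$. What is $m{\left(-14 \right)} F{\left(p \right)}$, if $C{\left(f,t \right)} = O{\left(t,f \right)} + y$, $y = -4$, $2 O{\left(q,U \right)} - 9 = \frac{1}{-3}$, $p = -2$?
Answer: $\frac{4}{3} \approx 1.3333$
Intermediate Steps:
$O{\left(q,U \right)} = \frac{13}{3}$ ($O{\left(q,U \right)} = \frac{9}{2} + \frac{1}{2 \left(-3\right)} = \frac{9}{2} + \frac{1}{2} \left(- \frac{1}{3}\right) = \frac{9}{2} - \frac{1}{6} = \frac{13}{3}$)
$F{\left(K \right)} = 4$ ($F{\left(K \right)} = 2 \left(- \frac{2}{-1}\right) = 2 \left(\left(-2\right) \left(-1\right)\right) = 2 \cdot 2 = 4$)
$C{\left(f,t \right)} = \frac{1}{3}$ ($C{\left(f,t \right)} = \frac{13}{3} - 4 = \frac{1}{3}$)
$m{\left(I \right)} = \frac{1}{3}$
$m{\left(-14 \right)} F{\left(p \right)} = \frac{1}{3} \cdot 4 = \frac{4}{3}$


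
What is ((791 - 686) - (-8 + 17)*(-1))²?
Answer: 12996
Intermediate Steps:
((791 - 686) - (-8 + 17)*(-1))² = (105 - 9*(-1))² = (105 - 1*(-9))² = (105 + 9)² = 114² = 12996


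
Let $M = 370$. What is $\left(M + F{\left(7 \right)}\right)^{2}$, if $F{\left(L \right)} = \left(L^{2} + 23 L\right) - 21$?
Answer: $312481$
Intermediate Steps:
$F{\left(L \right)} = -21 + L^{2} + 23 L$
$\left(M + F{\left(7 \right)}\right)^{2} = \left(370 + \left(-21 + 7^{2} + 23 \cdot 7\right)\right)^{2} = \left(370 + \left(-21 + 49 + 161\right)\right)^{2} = \left(370 + 189\right)^{2} = 559^{2} = 312481$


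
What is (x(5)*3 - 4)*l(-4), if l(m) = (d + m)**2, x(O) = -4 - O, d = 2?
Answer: -124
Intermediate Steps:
l(m) = (2 + m)**2
(x(5)*3 - 4)*l(-4) = ((-4 - 1*5)*3 - 4)*(2 - 4)**2 = ((-4 - 5)*3 - 4)*(-2)**2 = (-9*3 - 4)*4 = (-27 - 4)*4 = -31*4 = -124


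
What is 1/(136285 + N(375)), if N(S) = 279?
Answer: 1/136564 ≈ 7.3226e-6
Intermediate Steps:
1/(136285 + N(375)) = 1/(136285 + 279) = 1/136564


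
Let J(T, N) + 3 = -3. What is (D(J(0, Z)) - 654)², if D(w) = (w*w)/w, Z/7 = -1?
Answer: 435600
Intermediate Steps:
Z = -7 (Z = 7*(-1) = -7)
J(T, N) = -6 (J(T, N) = -3 - 3 = -6)
D(w) = w (D(w) = w²/w = w)
(D(J(0, Z)) - 654)² = (-6 - 654)² = (-660)² = 435600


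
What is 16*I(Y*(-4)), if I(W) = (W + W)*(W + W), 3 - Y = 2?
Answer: 1024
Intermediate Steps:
Y = 1 (Y = 3 - 1*2 = 3 - 2 = 1)
I(W) = 4*W² (I(W) = (2*W)*(2*W) = 4*W²)
16*I(Y*(-4)) = 16*(4*(1*(-4))²) = 16*(4*(-4)²) = 16*(4*16) = 16*64 = 1024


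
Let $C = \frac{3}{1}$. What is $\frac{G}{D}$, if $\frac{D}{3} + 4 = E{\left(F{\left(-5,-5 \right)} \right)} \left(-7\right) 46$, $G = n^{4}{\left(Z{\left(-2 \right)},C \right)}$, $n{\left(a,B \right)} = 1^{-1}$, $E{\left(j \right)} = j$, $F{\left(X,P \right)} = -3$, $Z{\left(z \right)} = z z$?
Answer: $\frac{1}{2886} \approx 0.0003465$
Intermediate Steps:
$Z{\left(z \right)} = z^{2}$
$C = 3$ ($C = 3 \cdot 1 = 3$)
$n{\left(a,B \right)} = 1$
$G = 1$ ($G = 1^{4} = 1$)
$D = 2886$ ($D = -12 + 3 \left(-3\right) \left(-7\right) 46 = -12 + 3 \cdot 21 \cdot 46 = -12 + 3 \cdot 966 = -12 + 2898 = 2886$)
$\frac{G}{D} = 1 \cdot \frac{1}{2886} = \frac{1}{2886}$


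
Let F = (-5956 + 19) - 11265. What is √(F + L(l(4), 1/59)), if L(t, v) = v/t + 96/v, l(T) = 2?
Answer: I*√160654994/118 ≈ 107.42*I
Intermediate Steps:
F = -17202 (F = -5937 - 11265 = -17202)
L(t, v) = 96/v + v/t
√(F + L(l(4), 1/59)) = √(-17202 + (96/(1/59) + 1/(59*2))) = √(-17202 + (96/(1/59) + (1/59)*(½))) = √(-17202 + (96*59 + 1/118)) = √(-17202 + (5664 + 1/118)) = √(-17202 + 668353/118) = √(-1361483/118) = I*√160654994/118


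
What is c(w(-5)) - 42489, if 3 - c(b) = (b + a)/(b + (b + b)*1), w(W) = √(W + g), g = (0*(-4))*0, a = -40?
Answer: -127459/3 - 8*I*√5/3 ≈ -42486.0 - 5.9628*I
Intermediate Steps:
g = 0 (g = 0*0 = 0)
w(W) = √W (w(W) = √(W + 0) = √W)
c(b) = 3 - (-40 + b)/(3*b) (c(b) = 3 - (b - 40)/(b + (b + b)*1) = 3 - (-40 + b)/(b + (2*b)*1) = 3 - (-40 + b)/(b + 2*b) = 3 - (-40 + b)/(3*b))
c(w(-5)) - 42489 = 8*(5 + √(-5))/(3*(√(-5))) - 42489 = 8*(5 + I*√5)/(3*((I*√5))) - 42489 = 8*(-I*√5/5)*(5 + I*√5)/3 - 42489 = -8*I*√5*(5 + I*√5)/15 - 42489 = -42489 - 8*I*√5*(5 + I*√5)/15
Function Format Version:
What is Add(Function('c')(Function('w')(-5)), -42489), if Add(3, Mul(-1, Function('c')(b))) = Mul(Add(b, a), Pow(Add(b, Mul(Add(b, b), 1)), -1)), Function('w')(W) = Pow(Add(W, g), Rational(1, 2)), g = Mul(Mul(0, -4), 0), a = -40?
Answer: Add(Rational(-127459, 3), Mul(Rational(-8, 3), I, Pow(5, Rational(1, 2)))) ≈ Add(-42486., Mul(-5.9628, I))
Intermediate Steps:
g = 0 (g = Mul(0, 0) = 0)
Function('w')(W) = Pow(W, Rational(1, 2)) (Function('w')(W) = Pow(Add(W, 0), Rational(1, 2)) = Pow(W, Rational(1, 2)))
Function('c')(b) = Add(3, Mul(Rational(-1, 3), Pow(b, -1), Add(-40, b))) (Function('c')(b) = Add(3, Mul(-1, Mul(Add(b, -40), Pow(Add(b, Mul(Add(b, b), 1)), -1)))) = Add(3, Mul(-1, Mul(Add(-40, b), Pow(Add(b, Mul(Mul(2, b), 1)), -1)))) = Add(3, Mul(-1, Mul(Add(-40, b), Pow(Add(b, Mul(2, b)), -1)))) = Add(3, Mul(-1, Mul(Add(-40, b), Pow(Mul(3, b), -1)))) = Add(3, Mul(-1, Mul(Add(-40, b), Mul(Rational(1, 3), Pow(b, -1))))) = Add(3, Mul(-1, Mul(Rational(1, 3), Pow(b, -1), Add(-40, b)))) = Add(3, Mul(Rational(-1, 3), Pow(b, -1), Add(-40, b))))
Add(Function('c')(Function('w')(-5)), -42489) = Add(Mul(Rational(8, 3), Pow(Pow(-5, Rational(1, 2)), -1), Add(5, Pow(-5, Rational(1, 2)))), -42489) = Add(Mul(Rational(8, 3), Pow(Mul(I, Pow(5, Rational(1, 2))), -1), Add(5, Mul(I, Pow(5, Rational(1, 2))))), -42489) = Add(Mul(Rational(8, 3), Mul(Rational(-1, 5), I, Pow(5, Rational(1, 2))), Add(5, Mul(I, Pow(5, Rational(1, 2))))), -42489) = Add(Mul(Rational(-8, 15), I, Pow(5, Rational(1, 2)), Add(5, Mul(I, Pow(5, Rational(1, 2))))), -42489) = Add(-42489, Mul(Rational(-8, 15), I, Pow(5, Rational(1, 2)), Add(5, Mul(I, Pow(5, Rational(1, 2))))))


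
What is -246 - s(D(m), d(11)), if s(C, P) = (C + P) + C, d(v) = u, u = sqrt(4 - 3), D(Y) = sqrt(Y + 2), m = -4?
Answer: -247 - 2*I*sqrt(2) ≈ -247.0 - 2.8284*I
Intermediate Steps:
D(Y) = sqrt(2 + Y)
u = 1 (u = sqrt(1) = 1)
d(v) = 1
s(C, P) = P + 2*C
-246 - s(D(m), d(11)) = -246 - (1 + 2*sqrt(2 - 4)) = -246 - (1 + 2*sqrt(-2)) = -246 - (1 + 2*(I*sqrt(2))) = -246 - (1 + 2*I*sqrt(2)) = -246 + (-1 - 2*I*sqrt(2)) = -247 - 2*I*sqrt(2)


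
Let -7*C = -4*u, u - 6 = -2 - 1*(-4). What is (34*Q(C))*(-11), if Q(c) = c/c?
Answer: -374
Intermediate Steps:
u = 8 (u = 6 + (-2 - 1*(-4)) = 6 + (-2 + 4) = 6 + 2 = 8)
C = 32/7 (C = -(-4)*8/7 = -1/7*(-32) = 32/7 ≈ 4.5714)
Q(c) = 1
(34*Q(C))*(-11) = (34*1)*(-11) = 34*(-11) = -374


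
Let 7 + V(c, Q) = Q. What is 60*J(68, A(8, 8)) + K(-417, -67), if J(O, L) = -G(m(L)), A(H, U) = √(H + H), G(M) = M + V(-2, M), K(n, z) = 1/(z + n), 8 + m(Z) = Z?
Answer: 435599/484 ≈ 900.00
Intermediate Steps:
m(Z) = -8 + Z
V(c, Q) = -7 + Q
K(n, z) = 1/(n + z)
G(M) = -7 + 2*M (G(M) = M + (-7 + M) = -7 + 2*M)
A(H, U) = √2*√H (A(H, U) = √(2*H) = √2*√H)
J(O, L) = 23 - 2*L (J(O, L) = -(-7 + 2*(-8 + L)) = -(-7 + (-16 + 2*L)) = -(-23 + 2*L) = 23 - 2*L)
60*J(68, A(8, 8)) + K(-417, -67) = 60*(23 - 2*√2*√8) + 1/(-417 - 67) = 60*(23 - 2*√2*2*√2) + 1/(-484) = 60*(23 - 2*4) - 1/484 = 60*(23 - 8) - 1/484 = 60*15 - 1/484 = 900 - 1/484 = 435599/484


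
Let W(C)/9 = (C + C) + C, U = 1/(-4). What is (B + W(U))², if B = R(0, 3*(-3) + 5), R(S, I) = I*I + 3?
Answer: 2401/16 ≈ 150.06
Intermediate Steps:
U = -¼ ≈ -0.25000
W(C) = 27*C (W(C) = 9*((C + C) + C) = 9*(2*C + C) = 9*(3*C) = 27*C)
R(S, I) = 3 + I² (R(S, I) = I² + 3 = 3 + I²)
B = 19 (B = 3 + (3*(-3) + 5)² = 3 + (-9 + 5)² = 3 + (-4)² = 3 + 16 = 19)
(B + W(U))² = (19 + 27*(-¼))² = (19 - 27/4)² = (49/4)² = 2401/16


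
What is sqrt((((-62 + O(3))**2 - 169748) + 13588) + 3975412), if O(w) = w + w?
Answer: 2*sqrt(955597) ≈ 1955.1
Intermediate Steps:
O(w) = 2*w
sqrt((((-62 + O(3))**2 - 169748) + 13588) + 3975412) = sqrt((((-62 + 2*3)**2 - 169748) + 13588) + 3975412) = sqrt((((-62 + 6)**2 - 169748) + 13588) + 3975412) = sqrt((((-56)**2 - 169748) + 13588) + 3975412) = sqrt(((3136 - 169748) + 13588) + 3975412) = sqrt((-166612 + 13588) + 3975412) = sqrt(-153024 + 3975412) = sqrt(3822388) = 2*sqrt(955597)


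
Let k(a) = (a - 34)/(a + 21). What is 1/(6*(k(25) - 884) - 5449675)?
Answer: -23/125464544 ≈ -1.8332e-7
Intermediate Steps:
k(a) = (-34 + a)/(21 + a)
1/(6*(k(25) - 884) - 5449675) = 1/(6*((-34 + 25)/(21 + 25) - 884) - 5449675) = 1/(6*(-9/46 - 884) - 5449675) = 1/(6*(-40673/46) - 5449675) = 1/(-122019/23 - 5449675) = 1/(-125464544/23) = -23/125464544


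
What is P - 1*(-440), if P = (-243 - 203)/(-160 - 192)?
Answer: 77663/176 ≈ 441.27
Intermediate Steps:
P = 223/176 (P = -446/(-352) = -446*(-1/352) = 223/176 ≈ 1.2670)
P - 1*(-440) = 223/176 - 1*(-440) = 223/176 + 440 = 77663/176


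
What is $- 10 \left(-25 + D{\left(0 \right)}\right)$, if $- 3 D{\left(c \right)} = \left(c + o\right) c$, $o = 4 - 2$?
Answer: $250$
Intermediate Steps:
$o = 2$ ($o = 4 - 2 = 2$)
$D{\left(c \right)} = - \frac{c \left(2 + c\right)}{3}$ ($D{\left(c \right)} = - \frac{\left(c + 2\right) c}{3} = - \frac{\left(2 + c\right) c}{3} = - \frac{c \left(2 + c\right)}{3}$)
$- 10 \left(-25 + D{\left(0 \right)}\right) = - 10 \left(-25 - 0 \left(2 + 0\right)\right) = - 10 \left(-25 - 0 \cdot 2\right) = - 10 \left(-25 + 0\right) = \left(-10\right) \left(-25\right) = 250$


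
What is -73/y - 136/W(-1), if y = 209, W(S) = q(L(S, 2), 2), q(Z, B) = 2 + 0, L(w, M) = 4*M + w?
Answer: -14285/209 ≈ -68.349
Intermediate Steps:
L(w, M) = w + 4*M
q(Z, B) = 2
W(S) = 2
-73/y - 136/W(-1) = -73/209 - 136/2 = -73*1/209 - 136*½ = -73/209 - 68 = -14285/209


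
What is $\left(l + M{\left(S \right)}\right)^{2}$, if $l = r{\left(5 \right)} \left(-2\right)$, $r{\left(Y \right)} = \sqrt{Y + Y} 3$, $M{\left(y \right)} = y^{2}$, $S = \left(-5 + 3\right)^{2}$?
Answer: $616 - 192 \sqrt{10} \approx 8.8427$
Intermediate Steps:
$S = 4$ ($S = \left(-2\right)^{2} = 4$)
$r{\left(Y \right)} = 3 \sqrt{2} \sqrt{Y}$ ($r{\left(Y \right)} = \sqrt{2 Y} 3 = \sqrt{2} \sqrt{Y} 3 = 3 \sqrt{2} \sqrt{Y}$)
$l = - 6 \sqrt{10}$ ($l = 3 \sqrt{2} \sqrt{5} \left(-2\right) = 3 \sqrt{10} \left(-2\right) = - 6 \sqrt{10} \approx -18.974$)
$\left(l + M{\left(S \right)}\right)^{2} = \left(- 6 \sqrt{10} + 4^{2}\right)^{2} = \left(- 6 \sqrt{10} + 16\right)^{2} = \left(16 - 6 \sqrt{10}\right)^{2}$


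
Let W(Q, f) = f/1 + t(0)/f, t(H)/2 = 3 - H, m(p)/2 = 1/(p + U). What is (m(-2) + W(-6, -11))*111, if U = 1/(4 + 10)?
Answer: -138269/99 ≈ -1396.7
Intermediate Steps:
U = 1/14 ≈ 0.071429
m(p) = 2/(1/14 + p) (m(p) = 2/(p + 1/14) = 2/(1/14 + p))
t(H) = 6 - 2*H (t(H) = 2*(3 - H) = 6 - 2*H)
W(Q, f) = f + 6/f (W(Q, f) = f/1 + (6 - 2*0)/f = f*1 + (6 + 0)/f = f + 6/f)
(m(-2) + W(-6, -11))*111 = (28/(1 + 14*(-2)) + (-11 + 6/(-11)))*111 = (28/(1 - 28) + (-11 + 6*(-1/11)))*111 = (28/(-27) + (-11 - 6/11))*111 = (28*(-1/27) - 127/11)*111 = (-28/27 - 127/11)*111 = -3737/297*111 = -138269/99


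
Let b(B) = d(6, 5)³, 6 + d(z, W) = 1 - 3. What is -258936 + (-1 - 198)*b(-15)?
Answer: -157048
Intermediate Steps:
d(z, W) = -8 (d(z, W) = -6 + (1 - 3) = -6 - 2 = -8)
b(B) = -512 (b(B) = (-8)³ = -512)
-258936 + (-1 - 198)*b(-15) = -258936 + (-1 - 198)*(-512) = -258936 - 199*(-512) = -258936 + 101888 = -157048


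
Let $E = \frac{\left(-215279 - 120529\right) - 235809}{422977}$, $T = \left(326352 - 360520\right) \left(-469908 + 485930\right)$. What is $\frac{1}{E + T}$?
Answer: $- \frac{422977}{231554400866609} \approx -1.8267 \cdot 10^{-9}$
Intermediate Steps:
$T = -547439696$ ($T = \left(-34168\right) 16022 = -547439696$)
$E = - \frac{571617}{422977}$ ($E = \left(-335808 - 235809\right) \frac{1}{422977} = \left(-571617\right) \frac{1}{422977} = - \frac{571617}{422977} \approx -1.3514$)
$\frac{1}{E + T} = \frac{1}{- \frac{571617}{422977} - 547439696} = \frac{1}{- \frac{231554400866609}{422977}} = - \frac{422977}{231554400866609}$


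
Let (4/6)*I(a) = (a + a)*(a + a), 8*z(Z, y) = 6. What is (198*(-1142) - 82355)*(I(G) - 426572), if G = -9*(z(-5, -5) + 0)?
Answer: 1052006105219/8 ≈ 1.3150e+11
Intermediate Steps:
z(Z, y) = 3/4 (z(Z, y) = (1/8)*6 = 3/4)
G = -27/4 (G = -9*(3/4 + 0) = -9*3/4 = -27/4 ≈ -6.7500)
I(a) = 6*a**2 (I(a) = 3*((a + a)*(a + a))/2 = 3*((2*a)*(2*a))/2 = 3*(4*a**2)/2 = 6*a**2)
(198*(-1142) - 82355)*(I(G) - 426572) = (198*(-1142) - 82355)*(6*(-27/4)**2 - 426572) = (-226116 - 82355)*(6*(729/16) - 426572) = -308471*(2187/8 - 426572) = -308471*(-3410389/8) = 1052006105219/8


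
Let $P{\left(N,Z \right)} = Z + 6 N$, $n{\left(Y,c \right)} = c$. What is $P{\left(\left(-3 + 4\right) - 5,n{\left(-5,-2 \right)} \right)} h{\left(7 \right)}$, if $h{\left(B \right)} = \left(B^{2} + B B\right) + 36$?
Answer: $-3484$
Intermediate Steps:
$h{\left(B \right)} = 36 + 2 B^{2}$ ($h{\left(B \right)} = \left(B^{2} + B^{2}\right) + 36 = 2 B^{2} + 36 = 36 + 2 B^{2}$)
$P{\left(\left(-3 + 4\right) - 5,n{\left(-5,-2 \right)} \right)} h{\left(7 \right)} = \left(-2 + 6 \left(\left(-3 + 4\right) - 5\right)\right) \left(36 + 2 \cdot 7^{2}\right) = \left(-2 + 6 \left(1 - 5\right)\right) \left(36 + 2 \cdot 49\right) = \left(-2 + 6 \left(-4\right)\right) \left(36 + 98\right) = \left(-2 - 24\right) 134 = \left(-26\right) 134 = -3484$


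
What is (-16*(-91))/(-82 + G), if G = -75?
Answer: -1456/157 ≈ -9.2739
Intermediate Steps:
(-16*(-91))/(-82 + G) = (-16*(-91))/(-82 - 75) = 1456/(-157) = 1456*(-1/157) = -1456/157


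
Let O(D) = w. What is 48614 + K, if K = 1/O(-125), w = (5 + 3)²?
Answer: 3111297/64 ≈ 48614.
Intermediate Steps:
w = 64 (w = 8² = 64)
O(D) = 64
K = 1/64 ≈ 0.015625
48614 + K = 48614 + 1/64 = 3111297/64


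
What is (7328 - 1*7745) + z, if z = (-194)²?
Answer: 37219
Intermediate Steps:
z = 37636
(7328 - 1*7745) + z = (7328 - 1*7745) + 37636 = (7328 - 7745) + 37636 = -417 + 37636 = 37219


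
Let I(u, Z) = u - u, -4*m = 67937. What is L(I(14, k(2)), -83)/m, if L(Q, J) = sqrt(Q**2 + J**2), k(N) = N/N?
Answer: -332/67937 ≈ -0.0048869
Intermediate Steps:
m = -67937/4 (m = -1/4*67937 = -67937/4 ≈ -16984.)
k(N) = 1
I(u, Z) = 0
L(Q, J) = sqrt(J**2 + Q**2)
L(I(14, k(2)), -83)/m = sqrt((-83)**2 + 0**2)/(-67937/4) = sqrt(6889 + 0)*(-4/67937) = sqrt(6889)*(-4/67937) = 83*(-4/67937) = -332/67937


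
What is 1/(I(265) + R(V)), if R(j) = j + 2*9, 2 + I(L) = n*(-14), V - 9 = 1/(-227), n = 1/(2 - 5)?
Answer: 681/20200 ≈ 0.033713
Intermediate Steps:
n = -⅓ (n = 1/(-3) = -⅓ ≈ -0.33333)
V = 2042/227 (V = 9 + 1/(-227) = 9 - 1/227 = 2042/227 ≈ 8.9956)
I(L) = 8/3 (I(L) = -2 - ⅓*(-14) = -2 + 14/3 = 8/3)
R(j) = 18 + j (R(j) = j + 18 = 18 + j)
1/(I(265) + R(V)) = 1/(8/3 + (18 + 2042/227)) = 1/(8/3 + 6128/227) = 1/(20200/681) = 681/20200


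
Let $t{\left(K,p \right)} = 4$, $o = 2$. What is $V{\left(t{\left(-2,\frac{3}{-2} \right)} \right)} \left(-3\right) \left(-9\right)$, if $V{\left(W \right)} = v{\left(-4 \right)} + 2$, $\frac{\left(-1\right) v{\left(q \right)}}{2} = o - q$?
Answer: $-270$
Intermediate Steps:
$v{\left(q \right)} = -4 + 2 q$ ($v{\left(q \right)} = - 2 \left(2 - q\right) = -4 + 2 q$)
$V{\left(W \right)} = -10$ ($V{\left(W \right)} = \left(-4 + 2 \left(-4\right)\right) + 2 = \left(-4 - 8\right) + 2 = -12 + 2 = -10$)
$V{\left(t{\left(-2,\frac{3}{-2} \right)} \right)} \left(-3\right) \left(-9\right) = \left(-10\right) \left(-3\right) \left(-9\right) = 30 \left(-9\right) = -270$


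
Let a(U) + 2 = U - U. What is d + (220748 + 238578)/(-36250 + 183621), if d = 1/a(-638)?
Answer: 110183/42106 ≈ 2.6168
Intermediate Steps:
a(U) = -2 (a(U) = -2 + (U - U) = -2 + 0 = -2)
d = -½ (d = 1/(-2) = -½ ≈ -0.50000)
d + (220748 + 238578)/(-36250 + 183621) = -½ + (220748 + 238578)/(-36250 + 183621) = -½ + 459326/147371 = -½ + 459326*(1/147371) = -½ + 65618/21053 = 110183/42106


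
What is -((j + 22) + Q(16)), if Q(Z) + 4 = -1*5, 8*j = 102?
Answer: -103/4 ≈ -25.750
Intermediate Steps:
j = 51/4 (j = (⅛)*102 = 51/4 ≈ 12.750)
Q(Z) = -9 (Q(Z) = -4 - 1*5 = -4 - 5 = -9)
-((j + 22) + Q(16)) = -((51/4 + 22) - 9) = -(139/4 - 9) = -1*103/4 = -103/4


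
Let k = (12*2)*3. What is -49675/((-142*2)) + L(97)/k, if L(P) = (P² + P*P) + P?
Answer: 745705/1704 ≈ 437.62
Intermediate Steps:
k = 72 (k = 24*3 = 72)
L(P) = P + 2*P² (L(P) = (P² + P²) + P = 2*P² + P = P + 2*P²)
-49675/((-142*2)) + L(97)/k = -49675/((-142*2)) + (97*(1 + 2*97))/72 = -49675/(-284) + (97*(1 + 194))*(1/72) = -49675*(-1/284) + (97*195)*(1/72) = 49675/284 + 18915*(1/72) = 49675/284 + 6305/24 = 745705/1704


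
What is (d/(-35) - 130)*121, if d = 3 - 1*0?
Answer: -550913/35 ≈ -15740.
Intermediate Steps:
d = 3 (d = 3 + 0 = 3)
(d/(-35) - 130)*121 = (3/(-35) - 130)*121 = (3*(-1/35) - 130)*121 = (-3/35 - 130)*121 = -4553/35*121 = -550913/35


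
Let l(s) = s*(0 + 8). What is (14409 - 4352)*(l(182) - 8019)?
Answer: -66004091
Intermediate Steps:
l(s) = 8*s (l(s) = s*8 = 8*s)
(14409 - 4352)*(l(182) - 8019) = (14409 - 4352)*(8*182 - 8019) = 10057*(1456 - 8019) = 10057*(-6563) = -66004091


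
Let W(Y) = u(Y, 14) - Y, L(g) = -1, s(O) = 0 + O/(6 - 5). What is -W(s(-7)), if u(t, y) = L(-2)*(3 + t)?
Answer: -11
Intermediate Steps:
s(O) = O (s(O) = 0 + O/1 = 0 + O*1 = 0 + O = O)
u(t, y) = -3 - t (u(t, y) = -(3 + t) = -3 - t)
W(Y) = -3 - 2*Y (W(Y) = (-3 - Y) - Y = -3 - 2*Y)
-W(s(-7)) = -(-3 - 2*(-7)) = -(-3 + 14) = -1*11 = -11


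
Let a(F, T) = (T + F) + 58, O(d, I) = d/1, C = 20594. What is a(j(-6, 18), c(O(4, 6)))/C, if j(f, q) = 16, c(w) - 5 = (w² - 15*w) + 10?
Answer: 45/20594 ≈ 0.0021851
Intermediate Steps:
O(d, I) = d (O(d, I) = d*1 = d)
c(w) = 15 + w² - 15*w (c(w) = 5 + ((w² - 15*w) + 10) = 5 + (10 + w² - 15*w) = 15 + w² - 15*w)
a(F, T) = 58 + F + T (a(F, T) = (F + T) + 58 = 58 + F + T)
a(j(-6, 18), c(O(4, 6)))/C = (58 + 16 + (15 + 4² - 15*4))/20594 = (58 + 16 + (15 + 16 - 60))*(1/20594) = (58 + 16 - 29)*(1/20594) = 45*(1/20594) = 45/20594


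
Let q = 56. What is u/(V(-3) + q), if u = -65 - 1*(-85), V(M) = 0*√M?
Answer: 5/14 ≈ 0.35714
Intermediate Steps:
V(M) = 0
u = 20 (u = -65 + 85 = 20)
u/(V(-3) + q) = 20/(0 + 56) = 20/56 = 20*(1/56) = 5/14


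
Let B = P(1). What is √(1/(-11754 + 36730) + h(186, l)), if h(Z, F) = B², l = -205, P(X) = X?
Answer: √38989097/6244 ≈ 1.0000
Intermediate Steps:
B = 1
h(Z, F) = 1 (h(Z, F) = 1² = 1)
√(1/(-11754 + 36730) + h(186, l)) = √(1/(-11754 + 36730) + 1) = √(1/24976 + 1) = √(24977/24976) = √38989097/6244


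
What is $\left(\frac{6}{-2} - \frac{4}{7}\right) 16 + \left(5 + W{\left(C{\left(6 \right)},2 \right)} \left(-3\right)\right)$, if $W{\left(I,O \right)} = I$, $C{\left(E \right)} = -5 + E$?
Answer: $- \frac{386}{7} \approx -55.143$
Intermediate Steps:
$\left(\frac{6}{-2} - \frac{4}{7}\right) 16 + \left(5 + W{\left(C{\left(6 \right)},2 \right)} \left(-3\right)\right) = \left(\frac{6}{-2} - \frac{4}{7}\right) 16 + \left(5 + \left(-5 + 6\right) \left(-3\right)\right) = \left(6 \left(- \frac{1}{2}\right) - \frac{4}{7}\right) 16 + \left(5 + 1 \left(-3\right)\right) = \left(-3 - \frac{4}{7}\right) 16 + \left(5 - 3\right) = \left(- \frac{25}{7}\right) 16 + 2 = - \frac{400}{7} + 2 = - \frac{386}{7}$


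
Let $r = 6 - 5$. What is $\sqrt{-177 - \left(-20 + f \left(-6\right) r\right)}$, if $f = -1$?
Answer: $i \sqrt{163} \approx 12.767 i$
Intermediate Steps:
$r = 1$ ($r = 6 - 5 = 1$)
$\sqrt{-177 - \left(-20 + f \left(-6\right) r\right)} = \sqrt{-177 + \left(20 - \left(-1\right) \left(-6\right) 1\right)} = \sqrt{-177 + \left(20 - 6 \cdot 1\right)} = \sqrt{-177 + \left(20 - 6\right)} = \sqrt{-177 + 14} = \sqrt{-163} = i \sqrt{163}$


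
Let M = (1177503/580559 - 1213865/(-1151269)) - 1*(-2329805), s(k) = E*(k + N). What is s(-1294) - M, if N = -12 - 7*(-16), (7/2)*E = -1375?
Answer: -177668340305125571/95482797053 ≈ -1.8607e+6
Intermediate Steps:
E = -2750/7 (E = (2/7)*(-1375) = -2750/7 ≈ -392.86)
N = 100 (N = -12 + 112 = 100)
s(k) = -275000/7 - 2750*k/7 (s(k) = -2750*(k + 100)/7 = -2750*(100 + k)/7 = -275000/7 - 2750*k/7)
M = 222456592322772071/95482797053 (M = (1177503*(1/580559) - 1213865*(-1/1151269)) + 2329805 = (1177503/580559 + 1213865/1151269) + 2329805 = 294334707406/95482797053 + 2329805 = 222456592322772071/95482797053 ≈ 2.3298e+6)
s(-1294) - M = (-275000/7 - 2750/7*(-1294)) - 1*222456592322772071/95482797053 = (-275000/7 + 3558500/7) - 222456592322772071/95482797053 = 3283500/7 - 222456592322772071/95482797053 = -177668340305125571/95482797053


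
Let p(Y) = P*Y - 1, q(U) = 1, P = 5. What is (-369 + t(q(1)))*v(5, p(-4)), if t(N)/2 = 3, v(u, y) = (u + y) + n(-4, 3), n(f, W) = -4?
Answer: 7260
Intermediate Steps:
p(Y) = -1 + 5*Y (p(Y) = 5*Y - 1 = -1 + 5*Y)
v(u, y) = -4 + u + y (v(u, y) = (u + y) - 4 = -4 + u + y)
t(N) = 6 (t(N) = 2*3 = 6)
(-369 + t(q(1)))*v(5, p(-4)) = (-369 + 6)*(-4 + 5 + (-1 + 5*(-4))) = -363*(-4 + 5 + (-1 - 20)) = -363*(-4 + 5 - 21) = -363*(-20) = 7260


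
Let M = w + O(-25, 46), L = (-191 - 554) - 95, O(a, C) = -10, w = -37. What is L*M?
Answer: 39480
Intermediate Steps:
L = -840 (L = -745 - 95 = -840)
M = -47 (M = -37 - 10 = -47)
L*M = -840*(-47) = 39480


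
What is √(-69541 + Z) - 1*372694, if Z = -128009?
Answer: -372694 + 15*I*√878 ≈ -3.7269e+5 + 444.47*I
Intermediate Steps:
√(-69541 + Z) - 1*372694 = √(-69541 - 128009) - 1*372694 = √(-197550) - 372694 = 15*I*√878 - 372694 = -372694 + 15*I*√878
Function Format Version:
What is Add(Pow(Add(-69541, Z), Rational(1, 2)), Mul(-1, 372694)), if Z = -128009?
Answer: Add(-372694, Mul(15, I, Pow(878, Rational(1, 2)))) ≈ Add(-3.7269e+5, Mul(444.47, I))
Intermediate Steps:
Add(Pow(Add(-69541, Z), Rational(1, 2)), Mul(-1, 372694)) = Add(Pow(Add(-69541, -128009), Rational(1, 2)), Mul(-1, 372694)) = Add(Pow(-197550, Rational(1, 2)), -372694) = Add(Mul(15, I, Pow(878, Rational(1, 2))), -372694) = Add(-372694, Mul(15, I, Pow(878, Rational(1, 2))))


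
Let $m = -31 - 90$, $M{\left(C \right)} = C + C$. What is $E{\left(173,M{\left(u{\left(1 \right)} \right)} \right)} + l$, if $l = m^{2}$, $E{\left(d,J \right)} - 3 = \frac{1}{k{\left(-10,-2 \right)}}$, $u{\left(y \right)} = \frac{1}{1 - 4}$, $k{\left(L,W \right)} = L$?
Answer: $\frac{146439}{10} \approx 14644.0$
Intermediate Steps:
$u{\left(y \right)} = - \frac{1}{3}$ ($u{\left(y \right)} = \frac{1}{-3} = - \frac{1}{3}$)
$M{\left(C \right)} = 2 C$
$E{\left(d,J \right)} = \frac{29}{10}$ ($E{\left(d,J \right)} = 3 + \frac{1}{-10} = 3 - \frac{1}{10} = \frac{29}{10}$)
$m = -121$ ($m = -31 - 90 = -121$)
$l = 14641$ ($l = \left(-121\right)^{2} = 14641$)
$E{\left(173,M{\left(u{\left(1 \right)} \right)} \right)} + l = \frac{29}{10} + 14641 = \frac{146439}{10}$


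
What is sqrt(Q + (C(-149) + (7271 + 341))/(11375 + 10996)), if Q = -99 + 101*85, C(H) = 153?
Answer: sqrt(4247091196341)/22371 ≈ 92.121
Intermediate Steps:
Q = 8486 (Q = -99 + 8585 = 8486)
sqrt(Q + (C(-149) + (7271 + 341))/(11375 + 10996)) = sqrt(8486 + (153 + (7271 + 341))/(11375 + 10996)) = sqrt(8486 + (153 + 7612)/22371) = sqrt(8486 + 7765*(1/22371)) = sqrt(8486 + 7765/22371) = sqrt(189848071/22371) = sqrt(4247091196341)/22371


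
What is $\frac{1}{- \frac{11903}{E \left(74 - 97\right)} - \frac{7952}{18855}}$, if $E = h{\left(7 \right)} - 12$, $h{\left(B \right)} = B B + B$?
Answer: $\frac{19081260}{216383641} \approx 0.088183$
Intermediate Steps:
$h{\left(B \right)} = B + B^{2}$ ($h{\left(B \right)} = B^{2} + B = B + B^{2}$)
$E = 44$ ($E = 7 \left(1 + 7\right) - 12 = 7 \cdot 8 - 12 = 56 - 12 = 44$)
$\frac{1}{- \frac{11903}{E \left(74 - 97\right)} - \frac{7952}{18855}} = \frac{1}{- \frac{11903}{44 \left(74 - 97\right)} - \frac{7952}{18855}} = \frac{1}{- \frac{11903}{44 \left(-23\right)} - \frac{7952}{18855}} = \frac{1}{- \frac{11903}{-1012} - \frac{7952}{18855}} = \frac{1}{\left(-11903\right) \left(- \frac{1}{1012}\right) - \frac{7952}{18855}} = \frac{1}{\frac{11903}{1012} - \frac{7952}{18855}} = \frac{1}{\frac{216383641}{19081260}} = \frac{19081260}{216383641}$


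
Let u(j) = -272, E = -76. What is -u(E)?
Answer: 272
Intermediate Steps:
-u(E) = -1*(-272) = 272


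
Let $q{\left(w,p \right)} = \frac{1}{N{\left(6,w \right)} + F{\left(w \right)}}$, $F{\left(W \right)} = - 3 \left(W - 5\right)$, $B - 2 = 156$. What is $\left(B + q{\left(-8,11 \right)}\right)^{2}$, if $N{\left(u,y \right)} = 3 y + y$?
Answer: $\frac{1225449}{49} \approx 25009.0$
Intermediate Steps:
$B = 158$ ($B = 2 + 156 = 158$)
$F{\left(W \right)} = 15 - 3 W$ ($F{\left(W \right)} = - 3 \left(-5 + W\right) = 15 - 3 W$)
$N{\left(u,y \right)} = 4 y$
$q{\left(w,p \right)} = \frac{1}{15 + w}$ ($q{\left(w,p \right)} = \frac{1}{4 w - \left(-15 + 3 w\right)} = \frac{1}{15 + w}$)
$\left(B + q{\left(-8,11 \right)}\right)^{2} = \left(158 + \frac{1}{15 - 8}\right)^{2} = \left(158 + \frac{1}{7}\right)^{2} = \left(\frac{1107}{7}\right)^{2} = \frac{1225449}{49}$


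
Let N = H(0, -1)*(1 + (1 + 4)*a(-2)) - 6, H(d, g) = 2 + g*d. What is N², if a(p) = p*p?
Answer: 1296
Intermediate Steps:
a(p) = p²
H(d, g) = 2 + d*g
N = 36 (N = (2 + 0*(-1))*(1 + (1 + 4)*(-2)²) - 6 = (2 + 0)*(1 + 5*4) - 6 = 2*(1 + 20) - 6 = 2*21 - 6 = 42 - 6 = 36)
N² = 36² = 1296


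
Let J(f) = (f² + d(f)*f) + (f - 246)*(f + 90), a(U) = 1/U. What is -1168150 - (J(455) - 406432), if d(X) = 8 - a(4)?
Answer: -4344697/4 ≈ -1.0862e+6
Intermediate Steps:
d(X) = 31/4 (d(X) = 8 - 1/4 = 8 - 1*¼ = 8 - ¼ = 31/4)
J(f) = f² + 31*f/4 + (-246 + f)*(90 + f) (J(f) = (f² + 31*f/4) + (f - 246)*(f + 90) = (f² + 31*f/4) + (-246 + f)*(90 + f) = f² + 31*f/4 + (-246 + f)*(90 + f))
-1168150 - (J(455) - 406432) = -1168150 - ((-22140 + 2*455² - 593/4*455) - 406432) = -1168150 - ((-22140 + 2*207025 - 269815/4) - 406432) = -1168150 - ((-22140 + 414050 - 269815/4) - 406432) = -1168150 - (1297825/4 - 406432) = -1168150 - 1*(-327903/4) = -1168150 + 327903/4 = -4344697/4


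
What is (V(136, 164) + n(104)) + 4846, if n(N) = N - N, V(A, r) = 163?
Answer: 5009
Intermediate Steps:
n(N) = 0
(V(136, 164) + n(104)) + 4846 = (163 + 0) + 4846 = 163 + 4846 = 5009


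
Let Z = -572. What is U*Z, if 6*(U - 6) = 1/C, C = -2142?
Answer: -11026873/3213 ≈ -3432.0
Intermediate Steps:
U = 77111/12852 (U = 6 + (⅙)/(-2142) = 6 + (⅙)*(-1/2142) = 6 - 1/12852 = 77111/12852 ≈ 5.9999)
U*Z = (77111/12852)*(-572) = -11026873/3213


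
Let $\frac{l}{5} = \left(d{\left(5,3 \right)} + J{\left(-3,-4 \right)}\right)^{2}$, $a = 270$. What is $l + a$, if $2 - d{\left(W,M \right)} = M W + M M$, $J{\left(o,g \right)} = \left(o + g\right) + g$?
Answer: $5715$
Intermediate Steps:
$J{\left(o,g \right)} = o + 2 g$ ($J{\left(o,g \right)} = \left(g + o\right) + g = o + 2 g$)
$d{\left(W,M \right)} = 2 - M^{2} - M W$ ($d{\left(W,M \right)} = 2 - \left(M W + M M\right) = 2 - \left(M W + M^{2}\right) = 2 - \left(M^{2} + M W\right) = 2 - M^{2} - M W$)
$l = 5445$ ($l = 5 \left(\left(2 - 3^{2} - 3 \cdot 5\right) + \left(-3 + 2 \left(-4\right)\right)\right)^{2} = 5 \left(\left(2 - 9 - 15\right) - 11\right)^{2} = 5 \left(-22 - 11\right)^{2} = 5 \left(-33\right)^{2} = 5 \cdot 1089 = 5445$)
$l + a = 5445 + 270 = 5715$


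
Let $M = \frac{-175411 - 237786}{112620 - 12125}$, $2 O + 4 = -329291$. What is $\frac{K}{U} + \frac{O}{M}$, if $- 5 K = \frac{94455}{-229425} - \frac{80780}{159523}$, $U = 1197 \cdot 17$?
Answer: $\frac{1173592747249114501008277}{29307244073784645150} \approx 40044.0$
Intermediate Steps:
$O = - \frac{329295}{2}$ ($O = -2 + \frac{1}{2} \left(-329291\right) = -2 - \frac{329291}{2} = - \frac{329295}{2} \approx -1.6465 \cdot 10^{5}$)
$U = 20349$
$M = - \frac{413197}{100495} \approx -4.1116$
$K = \frac{320006633}{1742788775}$ ($K = - \frac{\frac{94455}{-229425} - \frac{80780}{159523}}{5} = - \frac{94455 \left(- \frac{1}{229425}\right) - \frac{11540}{22789}}{5} = - \frac{- \frac{6297}{15295} - \frac{11540}{22789}}{5} = \left(- \frac{1}{5}\right) \left(- \frac{320006633}{348557755}\right) = \frac{320006633}{1742788775} \approx 0.18362$)
$\frac{K}{U} + \frac{O}{M} = \frac{320006633}{1742788775 \cdot 20349} - \frac{329295}{2 \left(- \frac{413197}{100495}\right)} = \frac{320006633}{1742788775} \cdot \frac{1}{20349} - - \frac{33092501025}{826394} = \frac{320006633}{35464008782475} + \frac{33092501025}{826394} = \frac{1173592747249114501008277}{29307244073784645150}$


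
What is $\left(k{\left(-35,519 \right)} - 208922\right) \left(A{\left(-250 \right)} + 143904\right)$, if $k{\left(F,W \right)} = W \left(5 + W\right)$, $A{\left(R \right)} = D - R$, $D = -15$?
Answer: $9085657726$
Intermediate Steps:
$A{\left(R \right)} = -15 - R$
$\left(k{\left(-35,519 \right)} - 208922\right) \left(A{\left(-250 \right)} + 143904\right) = \left(519 \left(5 + 519\right) - 208922\right) \left(\left(-15 - -250\right) + 143904\right) = \left(519 \cdot 524 - 208922\right) \left(\left(-15 + 250\right) + 143904\right) = \left(271956 - 208922\right) \left(235 + 143904\right) = 63034 \cdot 144139 = 9085657726$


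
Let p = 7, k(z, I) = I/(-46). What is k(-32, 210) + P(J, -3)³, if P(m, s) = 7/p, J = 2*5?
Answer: -82/23 ≈ -3.5652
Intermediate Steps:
k(z, I) = -I/46 (k(z, I) = I*(-1/46) = -I/46)
J = 10
P(m, s) = 1 (P(m, s) = 7/7 = 7*(⅐) = 1)
k(-32, 210) + P(J, -3)³ = -1/46*210 + 1³ = -105/23 + 1 = -82/23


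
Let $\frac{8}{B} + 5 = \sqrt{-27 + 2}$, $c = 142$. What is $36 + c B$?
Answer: $- \frac{388}{5} - \frac{568 i}{5} \approx -77.6 - 113.6 i$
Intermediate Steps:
$B = \frac{4 \left(-5 - 5 i\right)}{25}$ ($B = \frac{8}{-5 + \sqrt{-27 + 2}} = \frac{8}{-5 + \sqrt{-25}} = \frac{8}{-5 + 5 i} = 8 \frac{-5 - 5 i}{50} = \frac{4 \left(-5 - 5 i\right)}{25} \approx -0.8 - 0.8 i$)
$36 + c B = 36 + 142 \left(- \frac{4}{5} - \frac{4 i}{5}\right) = 36 - \left(\frac{568}{5} + \frac{568 i}{5}\right) = - \frac{388}{5} - \frac{568 i}{5}$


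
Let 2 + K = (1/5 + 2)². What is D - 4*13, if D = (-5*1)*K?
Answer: -331/5 ≈ -66.200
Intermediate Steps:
K = 71/25 (K = -2 + (1/5 + 2)² = -2 + (⅕ + 2)² = -2 + (11/5)² = -2 + 121/25 = 71/25 ≈ 2.8400)
D = -71/5 (D = -5*1*(71/25) = -5*71/25 = -71/5 ≈ -14.200)
D - 4*13 = -71/5 - 4*13 = -71/5 - 52 = -331/5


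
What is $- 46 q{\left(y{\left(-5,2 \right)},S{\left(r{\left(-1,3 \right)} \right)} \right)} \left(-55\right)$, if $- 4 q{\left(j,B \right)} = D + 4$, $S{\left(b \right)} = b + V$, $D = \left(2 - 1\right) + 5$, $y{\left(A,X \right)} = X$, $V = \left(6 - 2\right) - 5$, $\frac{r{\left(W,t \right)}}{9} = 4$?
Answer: $-6325$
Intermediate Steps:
$r{\left(W,t \right)} = 36$ ($r{\left(W,t \right)} = 9 \cdot 4 = 36$)
$V = -1$ ($V = 4 - 5 = -1$)
$D = 6$ ($D = 1 + 5 = 6$)
$S{\left(b \right)} = -1 + b$ ($S{\left(b \right)} = b - 1 = -1 + b$)
$q{\left(j,B \right)} = - \frac{5}{2}$ ($q{\left(j,B \right)} = - \frac{6 + 4}{4} = \left(- \frac{1}{4}\right) 10 = - \frac{5}{2}$)
$- 46 q{\left(y{\left(-5,2 \right)},S{\left(r{\left(-1,3 \right)} \right)} \right)} \left(-55\right) = \left(-46\right) \left(- \frac{5}{2}\right) \left(-55\right) = 115 \left(-55\right) = -6325$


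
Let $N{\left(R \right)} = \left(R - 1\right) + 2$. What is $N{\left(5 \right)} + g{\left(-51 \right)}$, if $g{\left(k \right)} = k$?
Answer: $-45$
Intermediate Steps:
$N{\left(R \right)} = 1 + R$ ($N{\left(R \right)} = \left(-1 + R\right) + 2 = 1 + R$)
$N{\left(5 \right)} + g{\left(-51 \right)} = \left(1 + 5\right) - 51 = 6 - 51 = -45$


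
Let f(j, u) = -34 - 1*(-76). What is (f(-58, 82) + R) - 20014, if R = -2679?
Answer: -22651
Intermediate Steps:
f(j, u) = 42 (f(j, u) = -34 + 76 = 42)
(f(-58, 82) + R) - 20014 = (42 - 2679) - 20014 = -2637 - 20014 = -22651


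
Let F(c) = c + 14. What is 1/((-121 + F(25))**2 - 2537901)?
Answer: -1/2531177 ≈ -3.9507e-7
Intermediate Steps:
F(c) = 14 + c
1/((-121 + F(25))**2 - 2537901) = 1/((-121 + (14 + 25))**2 - 2537901) = 1/((-121 + 39)**2 - 2537901) = 1/((-82)**2 - 2537901) = 1/(6724 - 2537901) = 1/(-2531177) = -1/2531177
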